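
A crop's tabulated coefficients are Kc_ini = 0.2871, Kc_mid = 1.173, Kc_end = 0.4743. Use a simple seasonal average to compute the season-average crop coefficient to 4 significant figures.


Approach: apply a simple seasonal average, Kc_avg = (Kc_ini + Kc_mid + Kc_end)/3.
Kc_avg = (0.2871 + 1.173 + 0.4743)/3 = 0.6448
Therefore the season-average crop coefficient = 0.6448.


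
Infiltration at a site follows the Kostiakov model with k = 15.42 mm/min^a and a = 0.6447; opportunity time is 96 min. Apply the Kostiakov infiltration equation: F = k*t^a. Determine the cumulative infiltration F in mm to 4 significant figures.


F = 15.42 * 96^0.6447 = 292.5 mm
Therefore the cumulative infiltration F = 292.5 mm.


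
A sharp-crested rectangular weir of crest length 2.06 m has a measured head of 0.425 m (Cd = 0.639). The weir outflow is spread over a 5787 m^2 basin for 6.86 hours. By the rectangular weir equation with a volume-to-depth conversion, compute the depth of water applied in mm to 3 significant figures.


Approach: apply the rectangular weir equation with a volume-to-depth conversion, Q = (2/3)*Cd*L*sqrt(2g)*H^1.5; d = Q*t/A * 1000.
Step 1 — weir discharge:
  Q = (2/3)*0.639*2.06*sqrt(2*9.81)*0.425^1.5 = 1.0770 m^3/s
Step 2 — volume: V = 1.0770 * 6.86*3600 = 26597 m^3
Step 3 — depth: d = V/A * 1000 = 26597/5787 * 1000 = 4600 mm
Therefore the depth of water applied = 4600 mm.


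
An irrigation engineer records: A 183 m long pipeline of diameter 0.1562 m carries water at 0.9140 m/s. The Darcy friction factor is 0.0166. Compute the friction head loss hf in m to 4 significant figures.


Approach: apply the Darcy-Weisbach equation, hf = f*(L/D)*(v^2/(2g)).
hf = 0.0166 * (183/0.1562) * (0.9140^2 / (2*9.81))
hf = 0.8281 m
Therefore the friction head loss hf = 0.8281 m.


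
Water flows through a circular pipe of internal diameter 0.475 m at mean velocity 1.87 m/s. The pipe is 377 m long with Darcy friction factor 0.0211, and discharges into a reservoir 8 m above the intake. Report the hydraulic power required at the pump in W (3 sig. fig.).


Approach: apply continuity + Darcy-Weisbach + hydraulic power, Q = A*v; hf = f*(L/D)*(v^2/(2g)); H = static + hf; P = rho*g*Q*H.
Step 1 — flow rate (continuity, Q = A*v):
  A = pi*(0.475/2)^2 = 0.17721 m^2
  Q = 0.17721 * 1.87 = 0.33137 m^3/s
Step 2 — friction head loss (Darcy-Weisbach):
  hf = 0.0211 * (377/0.475) * (1.87^2 / (2*9.81))
  hf = 2.9848 m
Step 3 — total head: H = 8 + 2.9848 = 10.985 m
Step 4 — hydraulic power (P = rho*g*Q*H):
  P = 1000 * 9.81 * 0.33137 * 10.985 = 35700 W
Therefore the hydraulic power required at the pump = 35700 W.


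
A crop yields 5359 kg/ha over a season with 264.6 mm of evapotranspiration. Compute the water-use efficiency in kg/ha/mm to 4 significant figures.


Approach: apply the water-use efficiency ratio, WUE = yield/ET.
WUE = 5359 / 264.6 = 20.25 kg/ha/mm
Therefore the water-use efficiency = 20.25 kg/ha/mm.


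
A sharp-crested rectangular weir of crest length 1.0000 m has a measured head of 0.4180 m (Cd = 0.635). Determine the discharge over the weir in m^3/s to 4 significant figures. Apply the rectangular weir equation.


Approach: apply the rectangular weir equation, Q = (2/3)*Cd*L*sqrt(2g)*H^1.5.
Q = (2/3)*0.635*1.0000*sqrt(2*9.81)*0.4180^1.5 = 0.5068 m^3/s
Therefore the discharge over the weir = 0.5068 m^3/s.


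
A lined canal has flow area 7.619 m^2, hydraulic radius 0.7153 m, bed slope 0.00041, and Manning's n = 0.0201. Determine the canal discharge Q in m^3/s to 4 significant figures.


Approach: apply Manning's equation, Q = (1/n)*A*R^(2/3)*S^(1/2).
Q = (1/0.0201) * 7.619 * 0.7153^(2/3) * 0.00041^(1/2) = 6.139 m^3/s
Therefore the canal discharge Q = 6.139 m^3/s.


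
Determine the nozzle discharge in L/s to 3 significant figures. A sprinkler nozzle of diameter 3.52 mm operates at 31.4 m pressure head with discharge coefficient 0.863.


Approach: apply the orifice equation, Q = Cd*A*sqrt(2*g*h), A = pi*(d/2)^2.
A = pi*(3.52e-3/2)^2 = 9.7314e-06 m^2
Q = 0.863 * 9.7314e-06 * sqrt(2*9.81*31.4) * 1000 = 0.208 L/s
Therefore the nozzle discharge = 0.208 L/s.


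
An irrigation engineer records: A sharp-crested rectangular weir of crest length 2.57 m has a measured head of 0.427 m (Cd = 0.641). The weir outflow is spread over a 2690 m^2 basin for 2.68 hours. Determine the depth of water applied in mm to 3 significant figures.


Approach: apply the rectangular weir equation with a volume-to-depth conversion, Q = (2/3)*Cd*L*sqrt(2g)*H^1.5; d = Q*t/A * 1000.
Step 1 — weir discharge:
  Q = (2/3)*0.641*2.57*sqrt(2*9.81)*0.427^1.5 = 1.3573 m^3/s
Step 2 — volume: V = 1.3573 * 2.68*3600 = 13096 m^3
Step 3 — depth: d = V/A * 1000 = 13096/2690 * 1000 = 4870 mm
Therefore the depth of water applied = 4870 mm.


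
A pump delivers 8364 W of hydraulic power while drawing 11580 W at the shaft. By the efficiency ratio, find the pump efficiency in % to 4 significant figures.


Approach: apply the efficiency ratio, eta = (P_out/P_in)*100.
eta = (8364 / 11580) * 100 = 72.23 %
Therefore the pump efficiency = 72.23 %.


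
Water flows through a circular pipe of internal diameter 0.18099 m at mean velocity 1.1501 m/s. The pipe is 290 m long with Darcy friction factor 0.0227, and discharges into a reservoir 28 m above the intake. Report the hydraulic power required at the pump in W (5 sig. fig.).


Approach: apply continuity + Darcy-Weisbach + hydraulic power, Q = A*v; hf = f*(L/D)*(v^2/(2g)); H = static + hf; P = rho*g*Q*H.
Step 1 — flow rate (continuity, Q = A*v):
  A = pi*(0.18099/2)^2 = 0.02572759 m^2
  Q = 0.02572759 * 1.1501 = 0.02958930 m^3/s
Step 2 — friction head loss (Darcy-Weisbach):
  hf = 0.0227 * (290/0.18099) * (1.1501^2 / (2*9.81))
  hf = 2.452119 m
Step 3 — total head: H = 28 + 2.452119 = 30.45212 m
Step 4 — hydraulic power (P = rho*g*Q*H):
  P = 1000 * 9.81 * 0.02958930 * 30.45212 = 8839.4 W
Therefore the hydraulic power required at the pump = 8839.4 W.


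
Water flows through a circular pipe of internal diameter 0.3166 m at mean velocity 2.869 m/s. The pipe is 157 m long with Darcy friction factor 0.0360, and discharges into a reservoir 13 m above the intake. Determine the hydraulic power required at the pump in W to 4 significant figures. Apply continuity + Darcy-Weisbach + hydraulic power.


Approach: apply continuity + Darcy-Weisbach + hydraulic power, Q = A*v; hf = f*(L/D)*(v^2/(2g)); H = static + hf; P = rho*g*Q*H.
Step 1 — flow rate (continuity, Q = A*v):
  A = pi*(0.3166/2)^2 = 0.0787248 m^2
  Q = 0.0787248 * 2.869 = 0.225862 m^3/s
Step 2 — friction head loss (Darcy-Weisbach):
  hf = 0.0360 * (157/0.3166) * (2.869^2 / (2*9.81))
  hf = 7.48951 m
Step 3 — total head: H = 13 + 7.48951 = 20.4895 m
Step 4 — hydraulic power (P = rho*g*Q*H):
  P = 1000 * 9.81 * 0.225862 * 20.4895 = 45400 W
Therefore the hydraulic power required at the pump = 45400 W.


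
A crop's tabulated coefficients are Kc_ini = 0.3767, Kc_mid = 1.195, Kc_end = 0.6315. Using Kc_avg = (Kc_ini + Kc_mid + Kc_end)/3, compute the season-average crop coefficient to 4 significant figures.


Kc_avg = (0.3767 + 1.195 + 0.6315)/3 = 0.7344
Therefore the season-average crop coefficient = 0.7344.


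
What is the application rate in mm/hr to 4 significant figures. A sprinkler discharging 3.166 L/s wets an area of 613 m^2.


Approach: apply the application rate relation, rate = (Q/A)*3600.
rate = (3.166 / 613) * 3600 = 18.59 mm/hr
Therefore the application rate = 18.59 mm/hr.


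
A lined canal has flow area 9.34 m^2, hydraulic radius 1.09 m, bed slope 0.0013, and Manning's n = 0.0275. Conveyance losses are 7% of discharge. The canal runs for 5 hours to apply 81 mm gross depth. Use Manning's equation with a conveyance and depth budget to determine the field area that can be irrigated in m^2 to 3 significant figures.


Approach: apply Manning's equation with a conveyance and depth budget, Q = (1/n)*A*R^(2/3)*S^(1/2); Q_field = Q*(1-loss); Area = Q_field*t/(d/1000).
Step 1 — canal discharge (Manning's equation):
  Q = (1/0.0275) * 9.34 * 1.09^(2/3) * 0.0013^(1/2) = 12.970 m^3/s
Step 2 — delivered flow: Q_field = 12.970*(1 - 7/100) = 12.062 m^3/s
Step 3 — volume delivered: V = 12.062 * 5*3600 = 217120 m^3
Step 4 — area served: A = V / (depth/1000) = 217120 / 0.081 = 2680000 m^2
Therefore the field area that can be irrigated = 2680000 m^2.


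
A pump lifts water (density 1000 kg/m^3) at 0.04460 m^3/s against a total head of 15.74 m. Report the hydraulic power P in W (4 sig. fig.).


Approach: apply the hydraulic power relation, P = rho*g*Q*H.
P = 1000 * 9.81 * 0.04460 * 15.74 = 6887 W
Therefore the hydraulic power P = 6887 W.


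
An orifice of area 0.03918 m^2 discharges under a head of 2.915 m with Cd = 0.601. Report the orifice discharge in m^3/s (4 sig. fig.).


Approach: apply the orifice equation, Q = Cd*A*sqrt(2*g*h).
Q = 0.601 * 0.03918 * sqrt(2*9.81*2.915) = 0.1781 m^3/s
Therefore the orifice discharge = 0.1781 m^3/s.


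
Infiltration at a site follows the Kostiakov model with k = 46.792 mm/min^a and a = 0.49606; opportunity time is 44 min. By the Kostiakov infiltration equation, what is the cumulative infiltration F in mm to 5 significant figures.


Approach: apply the Kostiakov infiltration equation, F = k*t^a.
F = 46.792 * 44^0.49606 = 305.79 mm
Therefore the cumulative infiltration F = 305.79 mm.


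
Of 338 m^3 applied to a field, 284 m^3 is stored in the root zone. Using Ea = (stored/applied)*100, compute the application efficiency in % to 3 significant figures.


Ea = (284/338)*100 = 84.0 %
Therefore the application efficiency = 84.0 %.


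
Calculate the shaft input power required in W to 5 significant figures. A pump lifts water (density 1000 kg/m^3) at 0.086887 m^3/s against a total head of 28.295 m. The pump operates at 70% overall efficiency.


Approach: apply hydraulic power then efficiency conversion, P = rho*g*Q*H; P_in = P/eta.
Step 1 — hydraulic power (P = rho*g*Q*H):
  P = 1000 * 9.81 * 0.086887 * 28.295 = 24117.57 W
Step 2 — input power: P_in = P/eta = 24117.57 / 0.7 = 34454 W
Therefore the shaft input power required = 34454 W.


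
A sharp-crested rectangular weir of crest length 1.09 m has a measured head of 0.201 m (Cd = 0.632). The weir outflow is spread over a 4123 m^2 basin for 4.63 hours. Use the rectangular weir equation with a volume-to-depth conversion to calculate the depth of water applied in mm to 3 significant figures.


Approach: apply the rectangular weir equation with a volume-to-depth conversion, Q = (2/3)*Cd*L*sqrt(2g)*H^1.5; d = Q*t/A * 1000.
Step 1 — weir discharge:
  Q = (2/3)*0.632*1.09*sqrt(2*9.81)*0.201^1.5 = 0.18331 m^3/s
Step 2 — volume: V = 0.18331 * 4.63*3600 = 3055.5 m^3
Step 3 — depth: d = V/A * 1000 = 3055.5/4123 * 1000 = 741 mm
Therefore the depth of water applied = 741 mm.


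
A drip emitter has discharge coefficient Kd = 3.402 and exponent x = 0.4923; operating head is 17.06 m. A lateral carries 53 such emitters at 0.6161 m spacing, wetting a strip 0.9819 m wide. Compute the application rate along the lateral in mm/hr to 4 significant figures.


Approach: apply the emitter equation with a lateral mass balance, q = Kd*h^x; Q = n*q; rate = Q/(n*spacing*width).
Step 1 — single emitter flow (q = Kd*h^x):
  q = 3.402 * 17.06^0.4923 = 13.7479 L/hr
Step 2 — total lateral flow: Q = 53 * 13.7479 = 728.641 L/hr
Step 3 — wetted area: A = 53 * 0.6161 * 0.9819 = 32.0623 m^2
Step 4 — application rate: Q/A = 728.641/32.0623 = 22.73 mm/hr
Therefore the application rate along the lateral = 22.73 mm/hr.


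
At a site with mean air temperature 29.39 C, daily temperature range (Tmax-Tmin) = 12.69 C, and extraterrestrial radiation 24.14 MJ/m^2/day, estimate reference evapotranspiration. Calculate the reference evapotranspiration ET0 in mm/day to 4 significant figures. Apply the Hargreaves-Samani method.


Approach: apply the Hargreaves-Samani method, ET0 = 0.0023*(Tmean+17.8)*sqrt(Tmax-Tmin)*0.408*Ra.
ET0 = 0.0023*(29.39+17.8)*sqrt(12.69)*0.408*24.14 = 3.808 mm/day
Therefore the reference evapotranspiration ET0 = 3.808 mm/day.


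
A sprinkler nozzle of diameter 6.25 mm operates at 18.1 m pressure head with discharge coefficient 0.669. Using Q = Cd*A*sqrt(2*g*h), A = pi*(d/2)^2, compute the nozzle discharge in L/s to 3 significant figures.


A = pi*(6.25e-3/2)^2 = 3.0680e-05 m^2
Q = 0.669 * 3.0680e-05 * sqrt(2*9.81*18.1) * 1000 = 0.387 L/s
Therefore the nozzle discharge = 0.387 L/s.


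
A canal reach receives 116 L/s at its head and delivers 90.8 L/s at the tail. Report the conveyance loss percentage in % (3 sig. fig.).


Approach: apply the conveyance loss ratio, loss% = ((Q_head - Q_tail)/Q_head)*100.
loss = ((116 - 90.8)/116)*100 = 21.7 %
Therefore the conveyance loss percentage = 21.7 %.


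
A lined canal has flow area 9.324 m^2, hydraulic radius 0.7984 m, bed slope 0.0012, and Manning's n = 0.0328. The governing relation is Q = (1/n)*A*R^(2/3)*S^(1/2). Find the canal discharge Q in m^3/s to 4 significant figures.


Q = (1/0.0328) * 9.324 * 0.7984^(2/3) * 0.0012^(1/2) = 8.475 m^3/s
Therefore the canal discharge Q = 8.475 m^3/s.


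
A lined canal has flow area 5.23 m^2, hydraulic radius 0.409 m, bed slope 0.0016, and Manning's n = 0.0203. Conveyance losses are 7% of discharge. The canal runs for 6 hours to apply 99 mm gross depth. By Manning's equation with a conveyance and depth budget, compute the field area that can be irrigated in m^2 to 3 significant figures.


Approach: apply Manning's equation with a conveyance and depth budget, Q = (1/n)*A*R^(2/3)*S^(1/2); Q_field = Q*(1-loss); Area = Q_field*t/(d/1000).
Step 1 — canal discharge (Manning's equation):
  Q = (1/0.0203) * 5.23 * 0.409^(2/3) * 0.0016^(1/2) = 5.6783 m^3/s
Step 2 — delivered flow: Q_field = 5.6783*(1 - 7/100) = 5.2808 m^3/s
Step 3 — volume delivered: V = 5.2808 * 6*3600 = 114060 m^3
Step 4 — area served: A = V / (depth/1000) = 114060 / 0.099 = 1150000 m^2
Therefore the field area that can be irrigated = 1150000 m^2.


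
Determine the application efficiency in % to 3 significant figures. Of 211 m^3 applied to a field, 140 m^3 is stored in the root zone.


Approach: apply the application efficiency ratio, Ea = (stored/applied)*100.
Ea = (140/211)*100 = 66.4 %
Therefore the application efficiency = 66.4 %.


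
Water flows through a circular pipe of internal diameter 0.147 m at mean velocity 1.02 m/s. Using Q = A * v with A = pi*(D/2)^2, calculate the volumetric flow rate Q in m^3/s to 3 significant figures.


A = pi*(0.147/2)^2 = 0.016972 m^2
Q = 0.016972 * 1.02 = 0.0173 m^3/s
Therefore the volumetric flow rate Q = 0.0173 m^3/s.


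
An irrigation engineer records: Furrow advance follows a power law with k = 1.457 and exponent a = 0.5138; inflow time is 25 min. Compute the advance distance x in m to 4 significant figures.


Approach: apply the power-law advance function, x = k*t^a.
x = 1.457 * 25^0.5138 = 7.616 m
Therefore the advance distance x = 7.616 m.


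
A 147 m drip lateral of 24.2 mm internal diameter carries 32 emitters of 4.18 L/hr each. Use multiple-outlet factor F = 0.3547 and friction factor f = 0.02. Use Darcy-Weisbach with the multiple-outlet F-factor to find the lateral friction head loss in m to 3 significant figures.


Approach: apply Darcy-Weisbach with the multiple-outlet F-factor, Q = n*q/(3600*1000) m^3/s; v = Q/A; hf = F*f*(L/D)*(v^2/(2g)).
Q = 32*4.18/(3600*1000) = 3.7156e-05 m^3/s
A = pi*(24.2e-3/2)^2 = 4.5996e-04 m^2, so v = Q/A = 0.080780 m/s
hf = 0.3547*0.02*(147/0.0242)*(0.080780^2/(2*9.81)) = 0.0143 m
Therefore the lateral friction head loss = 0.0143 m.


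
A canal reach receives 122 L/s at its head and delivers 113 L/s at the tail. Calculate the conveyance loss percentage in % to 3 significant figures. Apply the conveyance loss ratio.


Approach: apply the conveyance loss ratio, loss% = ((Q_head - Q_tail)/Q_head)*100.
loss = ((122 - 113)/122)*100 = 7.38 %
Therefore the conveyance loss percentage = 7.38 %.


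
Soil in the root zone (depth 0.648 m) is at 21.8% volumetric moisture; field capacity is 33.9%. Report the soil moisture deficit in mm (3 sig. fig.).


Approach: apply the soil moisture deficit relation, SMD = (FC - theta)/100 * depth * 1000.
SMD = (33.9 - 21.8)/100 * 0.648 * 1000 = 78.4 mm
Therefore the soil moisture deficit = 78.4 mm.


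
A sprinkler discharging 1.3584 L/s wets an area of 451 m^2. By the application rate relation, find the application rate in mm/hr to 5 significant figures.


Approach: apply the application rate relation, rate = (Q/A)*3600.
rate = (1.3584 / 451) * 3600 = 10.843 mm/hr
Therefore the application rate = 10.843 mm/hr.


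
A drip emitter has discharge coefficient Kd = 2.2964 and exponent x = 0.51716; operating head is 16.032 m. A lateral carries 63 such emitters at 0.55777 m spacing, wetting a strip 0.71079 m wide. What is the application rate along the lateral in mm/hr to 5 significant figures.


Approach: apply the emitter equation with a lateral mass balance, q = Kd*h^x; Q = n*q; rate = Q/(n*spacing*width).
Step 1 — single emitter flow (q = Kd*h^x):
  q = 2.2964 * 16.032^0.51716 = 9.643151 L/hr
Step 2 — total lateral flow: Q = 63 * 9.643151 = 607.5185 L/hr
Step 3 — wetted area: A = 63 * 0.55777 * 0.71079 = 24.97681 m^2
Step 4 — application rate: Q/A = 607.5185/24.97681 = 24.323 mm/hr
Therefore the application rate along the lateral = 24.323 mm/hr.


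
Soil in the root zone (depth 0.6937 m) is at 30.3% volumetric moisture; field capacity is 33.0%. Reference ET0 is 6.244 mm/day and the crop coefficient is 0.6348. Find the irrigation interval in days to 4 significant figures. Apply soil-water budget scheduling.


Approach: apply soil-water budget scheduling, SMD = (FC-theta)/100*depth*1000; ETc = ET0*Kc; interval = SMD/ETc.
Step 1 — soil moisture deficit:
  SMD = (33.0 - 30.3)/100 * 0.6937 * 1000 = 18.7299 mm
Step 2 — daily crop ET (ETc = ET0*Kc):
  ETc = 6.244 * 0.6348 = 3.96369 mm/day
Step 3 — irrigation interval (SMD/ETc):
  interval = 18.7299 / 3.96369 = 4.725 days
Therefore the irrigation interval = 4.725 days.


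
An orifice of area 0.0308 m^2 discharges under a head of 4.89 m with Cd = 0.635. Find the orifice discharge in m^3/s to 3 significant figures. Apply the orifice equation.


Approach: apply the orifice equation, Q = Cd*A*sqrt(2*g*h).
Q = 0.635 * 0.0308 * sqrt(2*9.81*4.89) = 0.192 m^3/s
Therefore the orifice discharge = 0.192 m^3/s.


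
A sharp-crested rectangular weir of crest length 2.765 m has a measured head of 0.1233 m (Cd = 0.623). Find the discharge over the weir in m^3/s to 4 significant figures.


Approach: apply the rectangular weir equation, Q = (2/3)*Cd*L*sqrt(2g)*H^1.5.
Q = (2/3)*0.623*2.765*sqrt(2*9.81)*0.1233^1.5 = 0.2202 m^3/s
Therefore the discharge over the weir = 0.2202 m^3/s.


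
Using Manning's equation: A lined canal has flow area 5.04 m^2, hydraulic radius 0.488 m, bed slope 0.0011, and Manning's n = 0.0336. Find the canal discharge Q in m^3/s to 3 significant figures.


Approach: apply Manning's equation, Q = (1/n)*A*R^(2/3)*S^(1/2).
Q = (1/0.0336) * 5.04 * 0.488^(2/3) * 0.0011^(1/2) = 3.08 m^3/s
Therefore the canal discharge Q = 3.08 m^3/s.


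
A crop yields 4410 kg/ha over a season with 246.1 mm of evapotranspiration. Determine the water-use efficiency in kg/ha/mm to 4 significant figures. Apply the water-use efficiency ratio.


Approach: apply the water-use efficiency ratio, WUE = yield/ET.
WUE = 4410 / 246.1 = 17.92 kg/ha/mm
Therefore the water-use efficiency = 17.92 kg/ha/mm.


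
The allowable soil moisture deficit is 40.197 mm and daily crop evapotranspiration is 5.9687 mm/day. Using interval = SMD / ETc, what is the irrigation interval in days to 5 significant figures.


interval = 40.197 / 5.9687 = 6.7346 days
Therefore the irrigation interval = 6.7346 days.


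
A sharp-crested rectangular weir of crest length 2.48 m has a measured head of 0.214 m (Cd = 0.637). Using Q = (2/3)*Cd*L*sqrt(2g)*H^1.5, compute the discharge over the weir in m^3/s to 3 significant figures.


Q = (2/3)*0.637*2.48*sqrt(2*9.81)*0.214^1.5 = 0.462 m^3/s
Therefore the discharge over the weir = 0.462 m^3/s.


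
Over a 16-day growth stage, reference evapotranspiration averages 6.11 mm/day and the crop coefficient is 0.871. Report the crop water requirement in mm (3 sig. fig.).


Approach: apply the crop water requirement relation, CWR = ET0 * Kc * days.
CWR = 6.11 * 0.871 * 16 = 85.1 mm
Therefore the crop water requirement = 85.1 mm.


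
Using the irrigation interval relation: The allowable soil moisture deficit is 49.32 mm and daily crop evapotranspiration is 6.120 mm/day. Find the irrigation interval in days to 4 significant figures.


Approach: apply the irrigation interval relation, interval = SMD / ETc.
interval = 49.32 / 6.120 = 8.059 days
Therefore the irrigation interval = 8.059 days.


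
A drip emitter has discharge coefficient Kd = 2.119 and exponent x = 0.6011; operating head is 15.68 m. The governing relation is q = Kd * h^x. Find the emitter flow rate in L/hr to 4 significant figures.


q = 2.119 * 15.68^0.6011 = 11.08 L/hr
Therefore the emitter flow rate = 11.08 L/hr.


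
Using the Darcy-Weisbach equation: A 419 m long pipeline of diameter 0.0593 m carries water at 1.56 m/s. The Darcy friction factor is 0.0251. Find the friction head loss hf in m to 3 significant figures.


Approach: apply the Darcy-Weisbach equation, hf = f*(L/D)*(v^2/(2g)).
hf = 0.0251 * (419/0.0593) * (1.56^2 / (2*9.81))
hf = 22.0 m
Therefore the friction head loss hf = 22.0 m.


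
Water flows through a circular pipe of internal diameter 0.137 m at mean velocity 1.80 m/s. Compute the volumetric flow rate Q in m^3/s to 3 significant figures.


Approach: apply the continuity equation for pipe flow, Q = A * v with A = pi*(D/2)^2.
A = pi*(0.137/2)^2 = 0.014741 m^2
Q = 0.014741 * 1.80 = 0.0265 m^3/s
Therefore the volumetric flow rate Q = 0.0265 m^3/s.


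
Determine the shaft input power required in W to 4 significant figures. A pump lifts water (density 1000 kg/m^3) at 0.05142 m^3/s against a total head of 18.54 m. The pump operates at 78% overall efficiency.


Approach: apply hydraulic power then efficiency conversion, P = rho*g*Q*H; P_in = P/eta.
Step 1 — hydraulic power (P = rho*g*Q*H):
  P = 1000 * 9.81 * 0.05142 * 18.54 = 9352.14 W
Step 2 — input power: P_in = P/eta = 9352.14 / 0.78 = 11990 W
Therefore the shaft input power required = 11990 W.


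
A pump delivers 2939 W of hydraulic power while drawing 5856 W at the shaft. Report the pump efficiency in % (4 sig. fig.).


Approach: apply the efficiency ratio, eta = (P_out/P_in)*100.
eta = (2939 / 5856) * 100 = 50.19 %
Therefore the pump efficiency = 50.19 %.


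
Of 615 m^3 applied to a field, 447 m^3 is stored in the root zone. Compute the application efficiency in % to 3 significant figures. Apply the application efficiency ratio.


Approach: apply the application efficiency ratio, Ea = (stored/applied)*100.
Ea = (447/615)*100 = 72.7 %
Therefore the application efficiency = 72.7 %.


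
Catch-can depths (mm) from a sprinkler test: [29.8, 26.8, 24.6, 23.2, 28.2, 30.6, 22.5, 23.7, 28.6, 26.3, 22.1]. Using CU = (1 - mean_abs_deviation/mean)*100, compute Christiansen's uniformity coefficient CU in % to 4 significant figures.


mean = 26.0364 mm
mean |d_i - mean| = 2.56033 mm
CU = (1 - 2.56033/26.0364)*100 = 90.17 %
Therefore Christiansen's uniformity coefficient CU = 90.17 %.


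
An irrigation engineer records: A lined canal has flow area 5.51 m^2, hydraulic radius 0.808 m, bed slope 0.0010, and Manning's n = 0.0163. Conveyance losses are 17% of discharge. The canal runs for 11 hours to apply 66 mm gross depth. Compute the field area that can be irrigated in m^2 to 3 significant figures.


Approach: apply Manning's equation with a conveyance and depth budget, Q = (1/n)*A*R^(2/3)*S^(1/2); Q_field = Q*(1-loss); Area = Q_field*t/(d/1000).
Step 1 — canal discharge (Manning's equation):
  Q = (1/0.0163) * 5.51 * 0.808^(2/3) * 0.0010^(1/2) = 9.2734 m^3/s
Step 2 — delivered flow: Q_field = 9.2734*(1 - 17/100) = 7.6969 m^3/s
Step 3 — volume delivered: V = 7.6969 * 11*3600 = 304800 m^3
Step 4 — area served: A = V / (depth/1000) = 304800 / 0.066 = 4620000 m^2
Therefore the field area that can be irrigated = 4620000 m^2.


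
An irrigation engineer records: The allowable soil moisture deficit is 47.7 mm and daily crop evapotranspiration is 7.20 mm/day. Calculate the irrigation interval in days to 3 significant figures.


Approach: apply the irrigation interval relation, interval = SMD / ETc.
interval = 47.7 / 7.20 = 6.62 days
Therefore the irrigation interval = 6.62 days.


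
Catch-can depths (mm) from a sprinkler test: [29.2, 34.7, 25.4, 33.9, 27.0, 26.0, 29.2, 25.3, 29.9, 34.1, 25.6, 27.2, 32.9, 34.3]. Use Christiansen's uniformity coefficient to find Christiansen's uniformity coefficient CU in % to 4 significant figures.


Approach: apply Christiansen's uniformity coefficient, CU = (1 - mean_abs_deviation/mean)*100.
mean = 29.6214 mm
mean |d_i - mean| = 3.15306 mm
CU = (1 - 3.15306/29.6214)*100 = 89.36 %
Therefore Christiansen's uniformity coefficient CU = 89.36 %.


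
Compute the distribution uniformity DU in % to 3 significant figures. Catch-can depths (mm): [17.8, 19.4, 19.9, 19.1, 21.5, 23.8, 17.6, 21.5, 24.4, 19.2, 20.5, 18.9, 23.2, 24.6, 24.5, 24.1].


Approach: apply the low-quarter distribution uniformity, DU = (mean of lowest quarter of readings / overall mean)*100.
sorted lowest 4 of 16: [17.6, 17.8, 18.9, 19.1] -> mean = 18.350 mm
overall mean = 21.250 mm
DU = (18.350/21.250)*100 = 86.4 %
Therefore the distribution uniformity DU = 86.4 %.


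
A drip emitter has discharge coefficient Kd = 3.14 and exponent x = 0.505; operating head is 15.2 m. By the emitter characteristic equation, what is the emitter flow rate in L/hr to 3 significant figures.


Approach: apply the emitter characteristic equation, q = Kd * h^x.
q = 3.14 * 15.2^0.505 = 12.4 L/hr
Therefore the emitter flow rate = 12.4 L/hr.


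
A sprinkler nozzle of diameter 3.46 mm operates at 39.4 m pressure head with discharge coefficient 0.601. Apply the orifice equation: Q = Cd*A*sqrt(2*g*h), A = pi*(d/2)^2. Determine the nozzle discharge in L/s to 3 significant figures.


A = pi*(3.46e-3/2)^2 = 9.4025e-06 m^2
Q = 0.601 * 9.4025e-06 * sqrt(2*9.81*39.4) * 1000 = 0.157 L/s
Therefore the nozzle discharge = 0.157 L/s.


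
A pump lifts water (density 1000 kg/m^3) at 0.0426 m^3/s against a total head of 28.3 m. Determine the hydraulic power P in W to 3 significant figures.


Approach: apply the hydraulic power relation, P = rho*g*Q*H.
P = 1000 * 9.81 * 0.0426 * 28.3 = 11800 W
Therefore the hydraulic power P = 11800 W.


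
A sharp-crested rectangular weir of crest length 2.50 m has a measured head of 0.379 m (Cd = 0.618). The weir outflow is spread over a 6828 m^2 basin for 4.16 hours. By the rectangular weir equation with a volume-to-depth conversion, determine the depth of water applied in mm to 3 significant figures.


Approach: apply the rectangular weir equation with a volume-to-depth conversion, Q = (2/3)*Cd*L*sqrt(2g)*H^1.5; d = Q*t/A * 1000.
Step 1 — weir discharge:
  Q = (2/3)*0.618*2.50*sqrt(2*9.81)*0.379^1.5 = 1.0645 m^3/s
Step 2 — volume: V = 1.0645 * 4.16*3600 = 15942 m^3
Step 3 — depth: d = V/A * 1000 = 15942/6828 * 1000 = 2330 mm
Therefore the depth of water applied = 2330 mm.


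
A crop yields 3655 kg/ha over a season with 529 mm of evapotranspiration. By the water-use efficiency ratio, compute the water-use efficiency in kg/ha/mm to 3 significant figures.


Approach: apply the water-use efficiency ratio, WUE = yield/ET.
WUE = 3655 / 529 = 6.91 kg/ha/mm
Therefore the water-use efficiency = 6.91 kg/ha/mm.


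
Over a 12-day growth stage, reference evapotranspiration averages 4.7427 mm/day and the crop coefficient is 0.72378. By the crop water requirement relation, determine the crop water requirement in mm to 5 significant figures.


Approach: apply the crop water requirement relation, CWR = ET0 * Kc * days.
CWR = 4.7427 * 0.72378 * 12 = 41.192 mm
Therefore the crop water requirement = 41.192 mm.


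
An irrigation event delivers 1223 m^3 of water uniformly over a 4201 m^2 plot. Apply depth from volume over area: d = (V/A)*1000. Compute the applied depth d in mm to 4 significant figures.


d = (1223 / 4201) * 1000 = 291.1 mm
Therefore the applied depth d = 291.1 mm.


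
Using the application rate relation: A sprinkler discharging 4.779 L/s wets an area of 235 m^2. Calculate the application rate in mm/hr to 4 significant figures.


Approach: apply the application rate relation, rate = (Q/A)*3600.
rate = (4.779 / 235) * 3600 = 73.21 mm/hr
Therefore the application rate = 73.21 mm/hr.


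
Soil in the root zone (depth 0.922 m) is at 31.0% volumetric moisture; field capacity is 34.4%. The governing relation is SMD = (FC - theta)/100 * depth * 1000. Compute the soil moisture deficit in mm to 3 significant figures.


SMD = (34.4 - 31.0)/100 * 0.922 * 1000 = 31.3 mm
Therefore the soil moisture deficit = 31.3 mm.


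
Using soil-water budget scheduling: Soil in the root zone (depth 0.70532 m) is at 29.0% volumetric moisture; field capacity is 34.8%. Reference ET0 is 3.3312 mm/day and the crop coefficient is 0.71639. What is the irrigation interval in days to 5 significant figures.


Approach: apply soil-water budget scheduling, SMD = (FC-theta)/100*depth*1000; ETc = ET0*Kc; interval = SMD/ETc.
Step 1 — soil moisture deficit:
  SMD = (34.8 - 29.0)/100 * 0.70532 * 1000 = 40.90856 mm
Step 2 — daily crop ET (ETc = ET0*Kc):
  ETc = 3.3312 * 0.71639 = 2.386438 mm/day
Step 3 — irrigation interval (SMD/ETc):
  interval = 40.90856 / 2.386438 = 17.142 days
Therefore the irrigation interval = 17.142 days.


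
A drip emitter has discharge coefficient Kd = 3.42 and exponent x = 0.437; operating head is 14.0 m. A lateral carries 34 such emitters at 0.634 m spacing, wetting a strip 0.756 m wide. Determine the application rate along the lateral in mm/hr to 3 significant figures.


Approach: apply the emitter equation with a lateral mass balance, q = Kd*h^x; Q = n*q; rate = Q/(n*spacing*width).
Step 1 — single emitter flow (q = Kd*h^x):
  q = 3.42 * 14.0^0.437 = 10.836 L/hr
Step 2 — total lateral flow: Q = 34 * 10.836 = 368.44 L/hr
Step 3 — wetted area: A = 34 * 0.634 * 0.756 = 16.296 m^2
Step 4 — application rate: Q/A = 368.44/16.296 = 22.6 mm/hr
Therefore the application rate along the lateral = 22.6 mm/hr.


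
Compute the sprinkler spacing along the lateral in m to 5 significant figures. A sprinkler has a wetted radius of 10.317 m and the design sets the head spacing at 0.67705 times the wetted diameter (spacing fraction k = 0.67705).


Approach: apply the sprinkler spacing rule (spacing as a fraction of wetted diameter), S = k*(2*R).
S = 0.67705 * (2 * 10.317) = 13.970 m
Therefore the sprinkler spacing along the lateral = 13.970 m.


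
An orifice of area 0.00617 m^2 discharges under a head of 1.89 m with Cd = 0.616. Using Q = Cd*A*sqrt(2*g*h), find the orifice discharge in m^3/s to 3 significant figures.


Q = 0.616 * 0.00617 * sqrt(2*9.81*1.89) = 0.0231 m^3/s
Therefore the orifice discharge = 0.0231 m^3/s.


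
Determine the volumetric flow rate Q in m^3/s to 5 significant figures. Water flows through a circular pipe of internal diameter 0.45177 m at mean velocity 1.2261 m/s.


Approach: apply the continuity equation for pipe flow, Q = A * v with A = pi*(D/2)^2.
A = pi*(0.45177/2)^2 = 0.1602967 m^2
Q = 0.1602967 * 1.2261 = 0.19654 m^3/s
Therefore the volumetric flow rate Q = 0.19654 m^3/s.


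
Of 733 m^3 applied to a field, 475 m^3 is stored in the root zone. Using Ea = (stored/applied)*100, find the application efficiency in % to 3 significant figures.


Ea = (475/733)*100 = 64.8 %
Therefore the application efficiency = 64.8 %.


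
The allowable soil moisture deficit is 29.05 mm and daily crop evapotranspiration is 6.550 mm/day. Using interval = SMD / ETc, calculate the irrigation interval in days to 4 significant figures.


interval = 29.05 / 6.550 = 4.435 days
Therefore the irrigation interval = 4.435 days.


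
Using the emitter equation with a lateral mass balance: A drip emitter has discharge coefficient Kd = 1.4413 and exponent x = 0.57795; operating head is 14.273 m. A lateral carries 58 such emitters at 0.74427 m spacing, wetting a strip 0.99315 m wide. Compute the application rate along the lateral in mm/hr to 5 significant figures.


Approach: apply the emitter equation with a lateral mass balance, q = Kd*h^x; Q = n*q; rate = Q/(n*spacing*width).
Step 1 — single emitter flow (q = Kd*h^x):
  q = 1.4413 * 14.273^0.57795 = 6.698946 L/hr
Step 2 — total lateral flow: Q = 58 * 6.698946 = 388.5389 L/hr
Step 3 — wetted area: A = 58 * 0.74427 * 0.99315 = 42.87196 m^2
Step 4 — application rate: Q/A = 388.5389/42.87196 = 9.0628 mm/hr
Therefore the application rate along the lateral = 9.0628 mm/hr.


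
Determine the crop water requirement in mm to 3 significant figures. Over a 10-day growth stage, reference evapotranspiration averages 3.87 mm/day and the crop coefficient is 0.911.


Approach: apply the crop water requirement relation, CWR = ET0 * Kc * days.
CWR = 3.87 * 0.911 * 10 = 35.3 mm
Therefore the crop water requirement = 35.3 mm.


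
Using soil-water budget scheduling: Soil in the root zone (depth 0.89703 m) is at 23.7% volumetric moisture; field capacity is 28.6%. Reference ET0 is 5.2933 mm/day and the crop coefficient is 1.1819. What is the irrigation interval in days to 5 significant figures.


Approach: apply soil-water budget scheduling, SMD = (FC-theta)/100*depth*1000; ETc = ET0*Kc; interval = SMD/ETc.
Step 1 — soil moisture deficit:
  SMD = (28.6 - 23.7)/100 * 0.89703 * 1000 = 43.95447 mm
Step 2 — daily crop ET (ETc = ET0*Kc):
  ETc = 5.2933 * 1.1819 = 6.256151 mm/day
Step 3 — irrigation interval (SMD/ETc):
  interval = 43.95447 / 6.256151 = 7.0258 days
Therefore the irrigation interval = 7.0258 days.


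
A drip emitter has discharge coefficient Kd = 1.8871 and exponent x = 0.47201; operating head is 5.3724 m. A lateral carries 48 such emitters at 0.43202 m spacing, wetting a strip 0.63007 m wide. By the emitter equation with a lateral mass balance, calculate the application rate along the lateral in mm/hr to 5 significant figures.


Approach: apply the emitter equation with a lateral mass balance, q = Kd*h^x; Q = n*q; rate = Q/(n*spacing*width).
Step 1 — single emitter flow (q = Kd*h^x):
  q = 1.8871 * 5.3724^0.47201 = 4.172936 L/hr
Step 2 — total lateral flow: Q = 48 * 4.172936 = 200.3009 L/hr
Step 3 — wetted area: A = 48 * 0.43202 * 0.63007 = 13.06574 m^2
Step 4 — application rate: Q/A = 200.3009/13.06574 = 15.330 mm/hr
Therefore the application rate along the lateral = 15.330 mm/hr.


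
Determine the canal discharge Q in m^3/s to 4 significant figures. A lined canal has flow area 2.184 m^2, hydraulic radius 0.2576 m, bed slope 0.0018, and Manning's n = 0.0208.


Approach: apply Manning's equation, Q = (1/n)*A*R^(2/3)*S^(1/2).
Q = (1/0.0208) * 2.184 * 0.2576^(2/3) * 0.0018^(1/2) = 1.804 m^3/s
Therefore the canal discharge Q = 1.804 m^3/s.


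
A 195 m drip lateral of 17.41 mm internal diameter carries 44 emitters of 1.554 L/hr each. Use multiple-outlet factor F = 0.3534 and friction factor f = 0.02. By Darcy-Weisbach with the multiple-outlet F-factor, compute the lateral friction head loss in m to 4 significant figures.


Approach: apply Darcy-Weisbach with the multiple-outlet F-factor, Q = n*q/(3600*1000) m^3/s; v = Q/A; hf = F*f*(L/D)*(v^2/(2g)).
Q = 44*1.554/(3600*1000) = 1.89933e-05 m^3/s
A = pi*(17.41e-3/2)^2 = 2.38061e-04 m^2, so v = Q/A = 0.0797836 m/s
hf = 0.3534*0.02*(195/0.01741)*(0.0797836^2/(2*9.81)) = 0.02568 m
Therefore the lateral friction head loss = 0.02568 m.


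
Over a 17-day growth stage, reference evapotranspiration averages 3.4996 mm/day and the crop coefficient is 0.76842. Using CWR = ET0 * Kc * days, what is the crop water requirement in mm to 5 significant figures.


CWR = 3.4996 * 0.76842 * 17 = 45.716 mm
Therefore the crop water requirement = 45.716 mm.


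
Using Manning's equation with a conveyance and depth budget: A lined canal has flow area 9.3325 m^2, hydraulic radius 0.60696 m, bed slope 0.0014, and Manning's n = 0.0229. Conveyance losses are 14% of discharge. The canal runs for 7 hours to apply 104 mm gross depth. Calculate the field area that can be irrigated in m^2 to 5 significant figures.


Approach: apply Manning's equation with a conveyance and depth budget, Q = (1/n)*A*R^(2/3)*S^(1/2); Q_field = Q*(1-loss); Area = Q_field*t/(d/1000).
Step 1 — canal discharge (Manning's equation):
  Q = (1/0.0229) * 9.3325 * 0.60696^(2/3) * 0.0014^(1/2) = 10.93117 m^3/s
Step 2 — delivered flow: Q_field = 10.93117*(1 - 14/100) = 9.400805 m^3/s
Step 3 — volume delivered: V = 9.400805 * 7*3600 = 236900.3 m^3
Step 4 — area served: A = V / (depth/1000) = 236900.3 / 0.104 = 2277900 m^2
Therefore the field area that can be irrigated = 2277900 m^2.


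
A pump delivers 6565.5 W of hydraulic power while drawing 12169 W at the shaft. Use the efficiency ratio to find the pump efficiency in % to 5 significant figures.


Approach: apply the efficiency ratio, eta = (P_out/P_in)*100.
eta = (6565.5 / 12169) * 100 = 53.953 %
Therefore the pump efficiency = 53.953 %.


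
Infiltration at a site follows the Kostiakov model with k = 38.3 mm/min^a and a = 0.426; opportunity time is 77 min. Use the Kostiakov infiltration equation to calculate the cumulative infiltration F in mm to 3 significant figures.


Approach: apply the Kostiakov infiltration equation, F = k*t^a.
F = 38.3 * 77^0.426 = 244 mm
Therefore the cumulative infiltration F = 244 mm.


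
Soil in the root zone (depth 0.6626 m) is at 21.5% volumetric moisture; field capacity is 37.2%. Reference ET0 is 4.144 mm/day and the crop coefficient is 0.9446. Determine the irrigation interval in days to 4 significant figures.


Approach: apply soil-water budget scheduling, SMD = (FC-theta)/100*depth*1000; ETc = ET0*Kc; interval = SMD/ETc.
Step 1 — soil moisture deficit:
  SMD = (37.2 - 21.5)/100 * 0.6626 * 1000 = 104.028 mm
Step 2 — daily crop ET (ETc = ET0*Kc):
  ETc = 4.144 * 0.9446 = 3.91442 mm/day
Step 3 — irrigation interval (SMD/ETc):
  interval = 104.028 / 3.91442 = 26.58 days
Therefore the irrigation interval = 26.58 days.


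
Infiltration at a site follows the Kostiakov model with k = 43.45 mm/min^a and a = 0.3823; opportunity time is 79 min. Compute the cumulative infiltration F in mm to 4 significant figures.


Approach: apply the Kostiakov infiltration equation, F = k*t^a.
F = 43.45 * 79^0.3823 = 230.9 mm
Therefore the cumulative infiltration F = 230.9 mm.


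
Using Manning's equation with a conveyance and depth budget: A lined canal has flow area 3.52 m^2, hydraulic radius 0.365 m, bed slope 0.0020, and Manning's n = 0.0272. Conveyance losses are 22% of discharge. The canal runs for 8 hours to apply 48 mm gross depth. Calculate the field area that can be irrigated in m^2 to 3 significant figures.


Approach: apply Manning's equation with a conveyance and depth budget, Q = (1/n)*A*R^(2/3)*S^(1/2); Q_field = Q*(1-loss); Area = Q_field*t/(d/1000).
Step 1 — canal discharge (Manning's equation):
  Q = (1/0.0272) * 3.52 * 0.365^(2/3) * 0.0020^(1/2) = 2.9559 m^3/s
Step 2 — delivered flow: Q_field = 2.9559*(1 - 22/100) = 2.3056 m^3/s
Step 3 — volume delivered: V = 2.3056 * 8*3600 = 66400 m^3
Step 4 — area served: A = V / (depth/1000) = 66400 / 0.048 = 1380000 m^2
Therefore the field area that can be irrigated = 1380000 m^2.


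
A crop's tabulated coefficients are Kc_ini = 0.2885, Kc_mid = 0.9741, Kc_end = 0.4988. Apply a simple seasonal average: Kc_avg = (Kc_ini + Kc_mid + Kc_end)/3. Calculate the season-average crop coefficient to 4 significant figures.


Kc_avg = (0.2885 + 0.9741 + 0.4988)/3 = 0.5871
Therefore the season-average crop coefficient = 0.5871.
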